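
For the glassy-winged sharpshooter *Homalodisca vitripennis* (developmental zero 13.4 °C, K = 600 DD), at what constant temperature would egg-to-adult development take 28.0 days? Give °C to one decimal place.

34.8 °C

Required daily accumulation = 600 / 28.0 = 21.429 DD/day.
T = T_base + 21.429 = 13.4 + 21.429 = 34.829 ≈ 34.8 °C.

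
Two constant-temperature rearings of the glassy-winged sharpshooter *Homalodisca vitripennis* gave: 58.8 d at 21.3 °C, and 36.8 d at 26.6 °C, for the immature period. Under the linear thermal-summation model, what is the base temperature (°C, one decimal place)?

Under the model K = D·(T − T_b), so D₁·(T₁ − T_b) = D₂·(T₂ − T_b).
58.8·(21.3 − T_b) = 36.8·(26.6 − T_b)
T_b = (58.8·21.3 − 36.8·26.6) / (58.8 − 36.8) = 273.56 / 22.0 = 12.435 °C ≈ 12.4 °C.

12.4 °C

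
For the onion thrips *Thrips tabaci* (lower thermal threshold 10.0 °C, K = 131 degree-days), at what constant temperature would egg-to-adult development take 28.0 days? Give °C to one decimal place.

Required daily accumulation = 131 / 28.0 = 4.679 DD/day.
T = T_base + 4.679 = 10.0 + 4.679 = 14.679 ≈ 14.7 °C.

14.7 °C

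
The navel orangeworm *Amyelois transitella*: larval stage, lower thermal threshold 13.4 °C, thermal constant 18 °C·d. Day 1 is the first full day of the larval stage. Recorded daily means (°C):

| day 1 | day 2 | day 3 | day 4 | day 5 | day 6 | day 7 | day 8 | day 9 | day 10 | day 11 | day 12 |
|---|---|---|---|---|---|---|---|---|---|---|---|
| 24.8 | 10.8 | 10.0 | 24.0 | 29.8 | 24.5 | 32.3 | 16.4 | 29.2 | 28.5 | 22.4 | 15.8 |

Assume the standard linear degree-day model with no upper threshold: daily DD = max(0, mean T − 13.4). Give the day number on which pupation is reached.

Daily DD above 13.4 °C: 11.4, 0.0, 0.0, 10.6, 16.4, 11.1, 18.9, 3.0, 15.8, 15.1, 9.0, 2.4.
Cumulative: 11.4, 11.4, 11.4, 22.0, 38.4, 49.5, 68.4, 71.4, 87.2, 102.3, 111.3, 113.7.
The total first reaches 18 DD on day 4.

day 4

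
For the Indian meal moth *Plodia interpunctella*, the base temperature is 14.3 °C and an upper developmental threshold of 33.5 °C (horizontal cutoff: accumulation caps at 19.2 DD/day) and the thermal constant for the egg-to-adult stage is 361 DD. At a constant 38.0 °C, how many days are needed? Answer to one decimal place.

18.8 days

Temperature 38.0 °C exceeds the upper threshold, so daily accumulation caps at 33.5 − 14.3 = 19.2 DD/day.
Duration = 361 / 19.2 = 18.802 ≈ 18.8 days.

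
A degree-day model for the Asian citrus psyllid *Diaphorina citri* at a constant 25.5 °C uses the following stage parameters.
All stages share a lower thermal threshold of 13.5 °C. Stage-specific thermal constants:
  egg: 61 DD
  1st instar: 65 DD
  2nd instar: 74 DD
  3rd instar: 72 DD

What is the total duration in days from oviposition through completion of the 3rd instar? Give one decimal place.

22.7 days

Daily accumulation at 25.5 °C = 25.5 − 13.5 = 12.0 DD/day.
Total K = 61 + 65 + 74 + 72 = 272 DD.
Total duration = 272 / 12.0 = 22.667 ≈ 22.7 days.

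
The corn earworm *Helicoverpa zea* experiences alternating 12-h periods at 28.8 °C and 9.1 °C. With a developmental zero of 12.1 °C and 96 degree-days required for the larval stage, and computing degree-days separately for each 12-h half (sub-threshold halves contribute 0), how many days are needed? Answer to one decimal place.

Day half: max(0, 28.8 − 12.1) × 0.5 = 16.7 × 0.5 = 8.35 DD.
Night half: max(0, 9.1 − 12.1) × 0.5 = 0.0 × 0.5 = 0.00 DD.
Per 24 h: 8.35 DD/day.
Duration = 96 / 8.35 = 11.497 ≈ 11.5 days.

11.5 days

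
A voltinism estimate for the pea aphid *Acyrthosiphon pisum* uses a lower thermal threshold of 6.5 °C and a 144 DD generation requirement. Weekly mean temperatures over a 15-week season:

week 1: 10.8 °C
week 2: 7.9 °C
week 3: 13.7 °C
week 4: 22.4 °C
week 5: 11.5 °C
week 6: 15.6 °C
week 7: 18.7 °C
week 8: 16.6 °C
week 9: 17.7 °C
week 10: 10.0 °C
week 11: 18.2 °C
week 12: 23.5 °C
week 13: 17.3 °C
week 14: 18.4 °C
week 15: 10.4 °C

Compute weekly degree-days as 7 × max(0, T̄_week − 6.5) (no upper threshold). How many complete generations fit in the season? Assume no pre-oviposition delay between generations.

6 generations

Weekly DD (7 × max(0, T̄ − 6.5)): 30.1, 9.8, 50.4, 111.3, 35.0, 63.7, 85.4, 70.7, 78.4, 24.5, 81.9, 119.0, 75.6, 83.3, 27.3.
Season total = 946.4 DD.
Complete generations = ⌊946.4 / 144⌋ = 6.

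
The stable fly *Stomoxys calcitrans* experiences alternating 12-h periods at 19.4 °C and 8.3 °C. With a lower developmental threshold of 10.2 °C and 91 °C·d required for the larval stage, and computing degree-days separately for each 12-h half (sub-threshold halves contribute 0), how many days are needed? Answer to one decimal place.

Day half: max(0, 19.4 − 10.2) × 0.5 = 9.2 × 0.5 = 4.60 DD.
Night half: max(0, 8.3 − 10.2) × 0.5 = 0.0 × 0.5 = 0.00 DD.
Per 24 h: 4.60 DD/day.
Duration = 91 / 4.60 = 19.783 ≈ 19.8 days.

19.8 days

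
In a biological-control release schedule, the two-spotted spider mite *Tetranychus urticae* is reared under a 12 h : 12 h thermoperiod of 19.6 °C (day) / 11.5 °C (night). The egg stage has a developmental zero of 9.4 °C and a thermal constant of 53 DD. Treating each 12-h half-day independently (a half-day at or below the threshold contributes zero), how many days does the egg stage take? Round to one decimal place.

8.6 days

Day half: max(0, 19.6 − 9.4) × 0.5 = 10.2 × 0.5 = 5.10 DD.
Night half: max(0, 11.5 − 9.4) × 0.5 = 2.1 × 0.5 = 1.05 DD.
Per 24 h: 6.15 DD/day.
Duration = 53 / 6.15 = 8.618 ≈ 8.6 days.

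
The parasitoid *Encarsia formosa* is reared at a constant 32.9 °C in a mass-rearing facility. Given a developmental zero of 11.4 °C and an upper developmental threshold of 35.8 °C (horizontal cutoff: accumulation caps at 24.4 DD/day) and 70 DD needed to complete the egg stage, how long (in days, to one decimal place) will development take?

3.3 days

Daily accumulation = 32.9 − 11.4 = 21.5 DD/day.
Duration = 70 / 21.5 = 3.256 ≈ 3.3 days.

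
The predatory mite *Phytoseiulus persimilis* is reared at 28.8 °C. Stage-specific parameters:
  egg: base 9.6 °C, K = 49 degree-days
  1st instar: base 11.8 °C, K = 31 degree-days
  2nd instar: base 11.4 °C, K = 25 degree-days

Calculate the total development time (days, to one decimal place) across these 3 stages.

5.8 days

egg: 49 / (28.8 − 9.6) = 49 / 19.2 = 2.552 d.
1st instar: 31 / (28.8 − 11.8) = 31 / 17.0 = 1.824 d.
2nd instar: 25 / (28.8 − 11.4) = 25 / 17.4 = 1.437 d.
Sum = 5.812 ≈ 5.8 days.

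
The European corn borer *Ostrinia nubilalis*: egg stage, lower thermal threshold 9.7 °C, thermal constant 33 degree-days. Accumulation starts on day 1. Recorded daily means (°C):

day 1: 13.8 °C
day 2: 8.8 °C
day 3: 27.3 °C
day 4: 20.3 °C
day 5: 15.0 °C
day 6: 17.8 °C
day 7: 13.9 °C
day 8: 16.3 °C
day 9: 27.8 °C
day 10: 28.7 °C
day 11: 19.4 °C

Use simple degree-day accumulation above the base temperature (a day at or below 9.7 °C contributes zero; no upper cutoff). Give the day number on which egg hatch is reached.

Daily DD above 9.7 °C: 4.1, 0.0, 17.6, 10.6, 5.3, 8.1, 4.2, 6.6, 18.1, 19.0, 9.7.
Cumulative: 4.1, 4.1, 21.7, 32.3, 37.6, 45.7, 49.9, 56.5, 74.6, 93.6, 103.3.
The total first reaches 33 DD on day 5.

day 5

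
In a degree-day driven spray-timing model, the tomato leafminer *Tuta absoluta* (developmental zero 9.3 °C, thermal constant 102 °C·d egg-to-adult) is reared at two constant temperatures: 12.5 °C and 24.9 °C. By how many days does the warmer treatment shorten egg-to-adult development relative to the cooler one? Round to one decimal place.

At 12.5 °C: 102 / (12.5 − 9.3) = 102 / 3.2 = 31.875 d.
At 24.9 °C: 102 / (24.9 − 9.3) = 102 / 15.6 = 6.538 d.
Difference = |31.875 − 6.538| = 25.337 ≈ 25.3 days.

25.3 days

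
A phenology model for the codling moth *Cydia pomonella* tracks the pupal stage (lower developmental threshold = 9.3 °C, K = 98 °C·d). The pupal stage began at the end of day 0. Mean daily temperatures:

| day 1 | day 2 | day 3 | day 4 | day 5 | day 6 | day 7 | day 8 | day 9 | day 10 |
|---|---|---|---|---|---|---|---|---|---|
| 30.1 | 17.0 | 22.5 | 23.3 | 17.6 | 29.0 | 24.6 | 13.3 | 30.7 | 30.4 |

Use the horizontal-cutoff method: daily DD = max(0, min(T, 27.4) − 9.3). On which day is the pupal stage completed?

Daily DD above 9.3 °C (capped at 18.1): 18.1, 7.7, 13.2, 14.0, 8.3, 18.1, 15.3, 4.0, 18.1, 18.1.
Cumulative: 18.1, 25.8, 39.0, 53.0, 61.3, 79.4, 94.7, 98.7, 116.8, 134.9.
The total first reaches 98 DD on day 8.

day 8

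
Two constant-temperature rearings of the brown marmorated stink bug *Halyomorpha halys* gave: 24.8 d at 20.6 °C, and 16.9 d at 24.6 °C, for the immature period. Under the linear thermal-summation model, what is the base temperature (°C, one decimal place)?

Under the model K = D·(T − T_b), so D₁·(T₁ − T_b) = D₂·(T₂ − T_b).
24.8·(20.6 − T_b) = 16.9·(24.6 − T_b)
T_b = (24.8·20.6 − 16.9·24.6) / (24.8 − 16.9) = 95.14 / 7.9 = 12.043 °C ≈ 12.0 °C.

12.0 °C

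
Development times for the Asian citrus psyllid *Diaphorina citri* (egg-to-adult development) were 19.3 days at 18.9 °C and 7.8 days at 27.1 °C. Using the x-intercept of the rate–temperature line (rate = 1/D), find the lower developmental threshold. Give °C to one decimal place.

13.3 °C

Under the model K = D·(T − T_b), so D₁·(T₁ − T_b) = D₂·(T₂ − T_b).
19.3·(18.9 − T_b) = 7.8·(27.1 − T_b)
T_b = (19.3·18.9 − 7.8·27.1) / (19.3 − 7.8) = 153.39 / 11.5 = 13.338 °C ≈ 13.3 °C.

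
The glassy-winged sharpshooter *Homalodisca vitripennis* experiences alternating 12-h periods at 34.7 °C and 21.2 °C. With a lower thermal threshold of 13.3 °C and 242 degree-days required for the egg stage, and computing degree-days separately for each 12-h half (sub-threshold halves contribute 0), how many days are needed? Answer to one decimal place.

16.5 days

Day half: max(0, 34.7 − 13.3) × 0.5 = 21.4 × 0.5 = 10.70 DD.
Night half: max(0, 21.2 − 13.3) × 0.5 = 7.9 × 0.5 = 3.95 DD.
Per 24 h: 14.65 DD/day.
Duration = 242 / 14.65 = 16.519 ≈ 16.5 days.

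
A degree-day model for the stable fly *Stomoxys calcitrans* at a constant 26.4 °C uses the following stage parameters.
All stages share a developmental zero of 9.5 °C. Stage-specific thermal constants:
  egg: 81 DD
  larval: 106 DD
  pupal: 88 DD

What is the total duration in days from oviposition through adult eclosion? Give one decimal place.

16.3 days

Daily accumulation at 26.4 °C = 26.4 − 9.5 = 16.9 DD/day.
Total K = 81 + 106 + 88 = 275 DD.
Total duration = 275 / 16.9 = 16.272 ≈ 16.3 days.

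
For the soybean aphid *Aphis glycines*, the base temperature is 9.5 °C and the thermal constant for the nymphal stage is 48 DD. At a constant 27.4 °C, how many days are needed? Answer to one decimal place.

Daily accumulation = 27.4 − 9.5 = 17.9 DD/day.
Duration = 48 / 17.9 = 2.682 ≈ 2.7 days.

2.7 days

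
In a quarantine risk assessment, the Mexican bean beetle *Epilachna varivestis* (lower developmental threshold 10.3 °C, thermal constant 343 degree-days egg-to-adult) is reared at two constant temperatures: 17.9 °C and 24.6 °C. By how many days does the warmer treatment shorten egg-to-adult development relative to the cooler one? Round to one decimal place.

21.1 days

At 17.9 °C: 343 / (17.9 − 10.3) = 343 / 7.6 = 45.132 d.
At 24.6 °C: 343 / (24.6 − 10.3) = 343 / 14.3 = 23.986 d.
Difference = |45.132 − 23.986| = 21.146 ≈ 21.1 days.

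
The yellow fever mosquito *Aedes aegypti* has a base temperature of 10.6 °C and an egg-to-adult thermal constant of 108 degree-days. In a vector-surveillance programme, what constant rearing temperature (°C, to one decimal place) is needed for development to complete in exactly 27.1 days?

Required daily accumulation = 108 / 27.1 = 3.985 DD/day.
T = T_base + 3.985 = 10.6 + 3.985 = 14.585 ≈ 14.6 °C.

14.6 °C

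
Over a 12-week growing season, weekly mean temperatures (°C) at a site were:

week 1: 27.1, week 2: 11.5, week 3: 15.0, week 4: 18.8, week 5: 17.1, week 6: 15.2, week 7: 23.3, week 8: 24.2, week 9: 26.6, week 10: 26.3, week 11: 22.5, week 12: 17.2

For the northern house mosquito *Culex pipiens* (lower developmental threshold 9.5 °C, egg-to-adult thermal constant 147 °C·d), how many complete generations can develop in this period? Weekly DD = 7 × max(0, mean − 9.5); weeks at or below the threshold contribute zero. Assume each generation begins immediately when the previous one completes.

Weekly DD (7 × max(0, T̄ − 9.5)): 123.2, 14.0, 38.5, 65.1, 53.2, 39.9, 96.6, 102.9, 119.7, 117.6, 91.0, 53.9.
Season total = 915.6 DD.
Complete generations = ⌊915.6 / 147⌋ = 6.

6 generations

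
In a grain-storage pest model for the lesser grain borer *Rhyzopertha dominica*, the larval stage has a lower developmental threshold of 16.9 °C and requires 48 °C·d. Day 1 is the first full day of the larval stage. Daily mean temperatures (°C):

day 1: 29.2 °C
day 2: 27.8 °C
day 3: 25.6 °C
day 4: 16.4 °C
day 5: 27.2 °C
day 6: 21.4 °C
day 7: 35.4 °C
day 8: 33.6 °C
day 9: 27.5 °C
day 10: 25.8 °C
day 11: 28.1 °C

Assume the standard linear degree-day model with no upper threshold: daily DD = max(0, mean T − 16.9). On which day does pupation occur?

Daily DD above 16.9 °C: 12.3, 10.9, 8.7, 0.0, 10.3, 4.5, 18.5, 16.7, 10.6, 8.9, 11.2.
Cumulative: 12.3, 23.2, 31.9, 31.9, 42.2, 46.7, 65.2, 81.9, 92.5, 101.4, 112.6.
The total first reaches 48 DD on day 7.

day 7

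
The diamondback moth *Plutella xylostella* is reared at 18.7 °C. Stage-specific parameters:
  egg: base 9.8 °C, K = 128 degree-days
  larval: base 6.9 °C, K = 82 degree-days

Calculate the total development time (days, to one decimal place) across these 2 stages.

egg: 128 / (18.7 − 9.8) = 128 / 8.9 = 14.382 d.
larval: 82 / (18.7 − 6.9) = 82 / 11.8 = 6.949 d.
Sum = 21.331 ≈ 21.3 days.

21.3 days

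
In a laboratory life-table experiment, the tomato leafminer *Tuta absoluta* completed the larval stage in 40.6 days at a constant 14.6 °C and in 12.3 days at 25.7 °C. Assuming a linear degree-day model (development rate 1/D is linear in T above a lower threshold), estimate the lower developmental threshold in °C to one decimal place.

Linear rate model ⇒ the product D·(T − T_b) is constant across temperatures.
40.6·(14.6 − T_b) = 12.3·(25.7 − T_b)
T_b = (40.6·14.6 − 12.3·25.7) / (40.6 − 12.3) = 276.65 / 28.3 = 9.776 °C ≈ 9.8 °C.

9.8 °C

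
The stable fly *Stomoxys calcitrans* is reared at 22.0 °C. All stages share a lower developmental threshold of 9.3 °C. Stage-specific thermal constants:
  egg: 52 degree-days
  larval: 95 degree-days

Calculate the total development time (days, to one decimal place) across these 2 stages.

11.6 days

Daily accumulation at 22.0 °C = 22.0 − 9.3 = 12.7 DD/day.
Total K = 52 + 95 = 147 DD.
Total duration = 147 / 12.7 = 11.575 ≈ 11.6 days.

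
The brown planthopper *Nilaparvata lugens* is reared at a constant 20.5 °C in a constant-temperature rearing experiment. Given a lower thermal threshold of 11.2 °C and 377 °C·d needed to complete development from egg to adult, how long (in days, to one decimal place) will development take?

Daily accumulation = 20.5 − 11.2 = 9.3 DD/day.
Duration = 377 / 9.3 = 40.538 ≈ 40.5 days.

40.5 days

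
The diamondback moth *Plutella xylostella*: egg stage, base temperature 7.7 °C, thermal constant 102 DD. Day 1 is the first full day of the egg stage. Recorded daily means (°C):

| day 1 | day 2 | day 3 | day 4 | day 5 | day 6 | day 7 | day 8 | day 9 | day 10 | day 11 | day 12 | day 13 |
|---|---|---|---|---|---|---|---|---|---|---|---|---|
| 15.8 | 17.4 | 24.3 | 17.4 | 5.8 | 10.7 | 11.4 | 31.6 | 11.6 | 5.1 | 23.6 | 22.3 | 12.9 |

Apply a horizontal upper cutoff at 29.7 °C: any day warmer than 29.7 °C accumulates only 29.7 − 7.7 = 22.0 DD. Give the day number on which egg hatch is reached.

Daily DD above 7.7 °C (capped at 22.0): 8.1, 9.7, 16.6, 9.7, 0.0, 3.0, 3.7, 22.0, 3.9, 0.0, 15.9, 14.6, 5.2.
Cumulative: 8.1, 17.8, 34.4, 44.1, 44.1, 47.1, 50.8, 72.8, 76.7, 76.7, 92.6, 107.2, 112.4.
The total first reaches 102 DD on day 12.

day 12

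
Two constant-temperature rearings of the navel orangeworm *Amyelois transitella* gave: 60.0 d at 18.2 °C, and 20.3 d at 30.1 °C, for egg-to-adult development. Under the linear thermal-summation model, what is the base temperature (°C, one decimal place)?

Linear rate model ⇒ the product D·(T − T_b) is constant across temperatures.
60.0·(18.2 − T_b) = 20.3·(30.1 − T_b)
T_b = (60.0·18.2 − 20.3·30.1) / (60.0 − 20.3) = 480.97 / 39.7 = 12.115 °C ≈ 12.1 °C.

12.1 °C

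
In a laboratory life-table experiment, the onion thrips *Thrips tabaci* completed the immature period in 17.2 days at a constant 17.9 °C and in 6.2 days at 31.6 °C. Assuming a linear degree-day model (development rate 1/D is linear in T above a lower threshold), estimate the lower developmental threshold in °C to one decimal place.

Equal thermal constants: D₁(T₁ − T_b) = D₂(T₂ − T_b).
17.2·(17.9 − T_b) = 6.2·(31.6 − T_b)
T_b = (17.2·17.9 − 6.2·31.6) / (17.2 − 6.2) = 111.96 / 11.0 = 10.178 °C ≈ 10.2 °C.

10.2 °C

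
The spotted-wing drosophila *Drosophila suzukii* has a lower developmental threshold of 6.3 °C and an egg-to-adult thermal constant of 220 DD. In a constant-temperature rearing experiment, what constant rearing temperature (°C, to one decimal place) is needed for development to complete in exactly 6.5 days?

Required daily accumulation = 220 / 6.5 = 33.846 DD/day.
T = T_base + 33.846 = 6.3 + 33.846 = 40.146 ≈ 40.1 °C.

40.1 °C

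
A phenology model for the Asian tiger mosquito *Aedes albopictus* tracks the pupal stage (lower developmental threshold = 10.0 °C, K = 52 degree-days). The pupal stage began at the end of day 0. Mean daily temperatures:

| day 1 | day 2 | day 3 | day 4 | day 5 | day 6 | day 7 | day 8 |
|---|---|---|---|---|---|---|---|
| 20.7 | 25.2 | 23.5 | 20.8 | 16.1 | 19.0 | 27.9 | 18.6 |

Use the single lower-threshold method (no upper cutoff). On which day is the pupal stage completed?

Daily DD above 10.0 °C: 10.7, 15.2, 13.5, 10.8, 6.1, 9.0, 17.9, 8.6.
Cumulative: 10.7, 25.9, 39.4, 50.2, 56.3, 65.3, 83.2, 91.8.
The total first reaches 52 DD on day 5.

day 5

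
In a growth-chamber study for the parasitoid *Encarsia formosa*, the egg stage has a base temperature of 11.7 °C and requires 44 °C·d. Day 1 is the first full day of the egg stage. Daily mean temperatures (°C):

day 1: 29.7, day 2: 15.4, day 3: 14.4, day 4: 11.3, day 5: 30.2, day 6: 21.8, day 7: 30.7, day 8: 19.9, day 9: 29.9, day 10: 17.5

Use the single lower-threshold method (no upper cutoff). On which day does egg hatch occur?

day 6

Daily DD above 11.7 °C: 18.0, 3.7, 2.7, 0.0, 18.5, 10.1, 19.0, 8.2, 18.2, 5.8.
Cumulative: 18.0, 21.7, 24.4, 24.4, 42.9, 53.0, 72.0, 80.2, 98.4, 104.2.
The total first reaches 44 DD on day 6.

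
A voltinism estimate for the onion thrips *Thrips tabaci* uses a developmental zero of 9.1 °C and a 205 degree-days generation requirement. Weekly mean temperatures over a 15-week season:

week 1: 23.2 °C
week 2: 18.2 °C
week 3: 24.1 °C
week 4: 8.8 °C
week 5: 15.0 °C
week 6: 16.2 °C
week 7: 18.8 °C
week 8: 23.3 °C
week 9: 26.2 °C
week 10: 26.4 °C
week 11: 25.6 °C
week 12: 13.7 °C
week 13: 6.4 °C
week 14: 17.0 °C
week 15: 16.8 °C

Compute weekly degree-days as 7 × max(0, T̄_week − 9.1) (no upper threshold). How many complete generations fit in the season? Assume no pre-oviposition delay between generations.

Weekly DD (7 × max(0, T̄ − 9.1)): 98.7, 63.7, 105.0, 0.0, 41.3, 49.7, 67.9, 99.4, 119.7, 121.1, 115.5, 32.2, 0.0, 55.3, 53.9.
Season total = 1023.4 DD.
Complete generations = ⌊1023.4 / 205⌋ = 4.

4 generations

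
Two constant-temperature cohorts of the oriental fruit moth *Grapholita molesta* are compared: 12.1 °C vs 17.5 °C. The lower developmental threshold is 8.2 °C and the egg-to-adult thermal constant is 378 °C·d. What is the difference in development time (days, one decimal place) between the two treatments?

At 12.1 °C: 378 / (12.1 − 8.2) = 378 / 3.9 = 96.923 d.
At 17.5 °C: 378 / (17.5 − 8.2) = 378 / 9.3 = 40.645 d.
Difference = |96.923 − 40.645| = 56.278 ≈ 56.3 days.

56.3 days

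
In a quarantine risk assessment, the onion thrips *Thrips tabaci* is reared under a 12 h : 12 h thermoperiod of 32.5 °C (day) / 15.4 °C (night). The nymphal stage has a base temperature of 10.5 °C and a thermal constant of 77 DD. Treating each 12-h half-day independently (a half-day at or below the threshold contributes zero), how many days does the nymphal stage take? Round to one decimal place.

Day half: max(0, 32.5 − 10.5) × 0.5 = 22.0 × 0.5 = 11.00 DD.
Night half: max(0, 15.4 − 10.5) × 0.5 = 4.9 × 0.5 = 2.45 DD.
Per 24 h: 13.45 DD/day.
Duration = 77 / 13.45 = 5.725 ≈ 5.7 days.

5.7 days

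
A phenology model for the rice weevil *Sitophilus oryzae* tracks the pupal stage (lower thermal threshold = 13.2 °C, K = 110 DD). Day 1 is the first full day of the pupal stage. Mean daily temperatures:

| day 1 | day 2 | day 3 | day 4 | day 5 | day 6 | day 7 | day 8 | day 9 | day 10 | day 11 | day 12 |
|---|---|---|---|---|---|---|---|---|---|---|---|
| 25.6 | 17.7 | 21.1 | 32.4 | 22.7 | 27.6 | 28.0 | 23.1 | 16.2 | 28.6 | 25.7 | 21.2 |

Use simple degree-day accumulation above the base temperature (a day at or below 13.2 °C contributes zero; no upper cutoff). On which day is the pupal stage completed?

day 10

Daily DD above 13.2 °C: 12.4, 4.5, 7.9, 19.2, 9.5, 14.4, 14.8, 9.9, 3.0, 15.4, 12.5, 8.0.
Cumulative: 12.4, 16.9, 24.8, 44.0, 53.5, 67.9, 82.7, 92.6, 95.6, 111.0, 123.5, 131.5.
The total first reaches 110 DD on day 10.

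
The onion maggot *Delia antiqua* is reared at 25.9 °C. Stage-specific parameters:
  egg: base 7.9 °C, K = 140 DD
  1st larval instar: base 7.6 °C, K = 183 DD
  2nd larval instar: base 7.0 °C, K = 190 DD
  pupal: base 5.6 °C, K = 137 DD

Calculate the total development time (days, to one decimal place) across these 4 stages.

34.6 days

egg: 140 / (25.9 − 7.9) = 140 / 18.0 = 7.778 d.
1st larval instar: 183 / (25.9 − 7.6) = 183 / 18.3 = 10.000 d.
2nd larval instar: 190 / (25.9 − 7.0) = 190 / 18.9 = 10.053 d.
pupal: 137 / (25.9 − 5.6) = 137 / 20.3 = 6.749 d.
Sum = 34.579 ≈ 34.6 days.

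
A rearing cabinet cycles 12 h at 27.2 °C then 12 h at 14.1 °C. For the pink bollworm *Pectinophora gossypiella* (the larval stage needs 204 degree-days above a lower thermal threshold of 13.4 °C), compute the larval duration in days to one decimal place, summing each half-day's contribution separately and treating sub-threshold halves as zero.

Day half: max(0, 27.2 − 13.4) × 0.5 = 13.8 × 0.5 = 6.90 DD.
Night half: max(0, 14.1 − 13.4) × 0.5 = 0.7 × 0.5 = 0.35 DD.
Per 24 h: 7.25 DD/day.
Duration = 204 / 7.25 = 28.138 ≈ 28.1 days.

28.1 days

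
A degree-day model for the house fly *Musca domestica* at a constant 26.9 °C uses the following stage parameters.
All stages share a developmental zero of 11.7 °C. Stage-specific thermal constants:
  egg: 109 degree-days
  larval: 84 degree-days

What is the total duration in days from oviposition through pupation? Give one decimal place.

Daily accumulation at 26.9 °C = 26.9 − 11.7 = 15.2 DD/day.
Total K = 109 + 84 = 193 DD.
Total duration = 193 / 15.2 = 12.697 ≈ 12.7 days.

12.7 days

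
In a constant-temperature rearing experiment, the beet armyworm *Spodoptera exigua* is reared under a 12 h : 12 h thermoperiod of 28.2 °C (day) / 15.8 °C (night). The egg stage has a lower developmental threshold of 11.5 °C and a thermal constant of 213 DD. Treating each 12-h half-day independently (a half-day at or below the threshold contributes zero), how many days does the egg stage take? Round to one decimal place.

20.3 days

Day half: max(0, 28.2 − 11.5) × 0.5 = 16.7 × 0.5 = 8.35 DD.
Night half: max(0, 15.8 − 11.5) × 0.5 = 4.3 × 0.5 = 2.15 DD.
Per 24 h: 10.50 DD/day.
Duration = 213 / 10.50 = 20.286 ≈ 20.3 days.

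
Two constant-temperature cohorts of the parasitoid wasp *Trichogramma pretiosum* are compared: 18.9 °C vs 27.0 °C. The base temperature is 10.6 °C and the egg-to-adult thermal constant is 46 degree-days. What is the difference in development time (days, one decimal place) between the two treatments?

2.7 days

At 18.9 °C: 46 / (18.9 − 10.6) = 46 / 8.3 = 5.542 d.
At 27.0 °C: 46 / (27.0 − 10.6) = 46 / 16.4 = 2.805 d.
Difference = |5.542 − 2.805| = 2.737 ≈ 2.7 days.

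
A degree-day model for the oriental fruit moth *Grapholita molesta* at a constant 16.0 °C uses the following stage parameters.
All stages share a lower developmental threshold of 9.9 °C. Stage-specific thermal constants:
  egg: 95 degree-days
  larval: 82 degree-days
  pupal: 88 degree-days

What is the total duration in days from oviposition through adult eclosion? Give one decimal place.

Daily accumulation at 16.0 °C = 16.0 − 9.9 = 6.1 DD/day.
Total K = 95 + 82 + 88 = 265 DD.
Total duration = 265 / 6.1 = 43.443 ≈ 43.4 days.

43.4 days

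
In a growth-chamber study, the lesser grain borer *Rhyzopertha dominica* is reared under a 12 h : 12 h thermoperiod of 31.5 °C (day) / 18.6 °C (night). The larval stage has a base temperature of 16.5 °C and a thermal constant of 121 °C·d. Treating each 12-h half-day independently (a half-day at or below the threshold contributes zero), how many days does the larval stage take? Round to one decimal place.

14.2 days

Day half: max(0, 31.5 − 16.5) × 0.5 = 15.0 × 0.5 = 7.50 DD.
Night half: max(0, 18.6 − 16.5) × 0.5 = 2.1 × 0.5 = 1.05 DD.
Per 24 h: 8.55 DD/day.
Duration = 121 / 8.55 = 14.152 ≈ 14.2 days.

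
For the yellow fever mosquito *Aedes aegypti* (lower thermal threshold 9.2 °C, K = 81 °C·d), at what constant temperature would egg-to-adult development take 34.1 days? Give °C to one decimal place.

Required daily accumulation = 81 / 34.1 = 2.375 DD/day.
T = T_base + 2.375 = 9.2 + 2.375 = 11.575 ≈ 11.6 °C.

11.6 °C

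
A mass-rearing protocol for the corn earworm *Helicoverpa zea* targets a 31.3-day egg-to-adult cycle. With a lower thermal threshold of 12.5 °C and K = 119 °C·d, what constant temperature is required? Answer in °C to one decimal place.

Required daily accumulation = 119 / 31.3 = 3.802 DD/day.
T = T_base + 3.802 = 12.5 + 3.802 = 16.302 ≈ 16.3 °C.

16.3 °C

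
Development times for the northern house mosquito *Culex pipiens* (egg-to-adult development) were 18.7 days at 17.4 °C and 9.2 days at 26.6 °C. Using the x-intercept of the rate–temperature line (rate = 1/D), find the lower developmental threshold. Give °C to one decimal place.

Equal thermal constants: D₁(T₁ − T_b) = D₂(T₂ − T_b).
18.7·(17.4 − T_b) = 9.2·(26.6 − T_b)
T_b = (18.7·17.4 − 9.2·26.6) / (18.7 − 9.2) = 80.66 / 9.5 = 8.491 °C ≈ 8.5 °C.

8.5 °C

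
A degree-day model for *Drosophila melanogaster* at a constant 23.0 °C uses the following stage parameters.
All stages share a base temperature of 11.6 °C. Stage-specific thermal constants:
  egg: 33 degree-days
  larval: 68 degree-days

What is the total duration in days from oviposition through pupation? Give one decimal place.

8.9 days

Daily accumulation at 23.0 °C = 23.0 − 11.6 = 11.4 DD/day.
Total K = 33 + 68 = 101 DD.
Total duration = 101 / 11.4 = 8.860 ≈ 8.9 days.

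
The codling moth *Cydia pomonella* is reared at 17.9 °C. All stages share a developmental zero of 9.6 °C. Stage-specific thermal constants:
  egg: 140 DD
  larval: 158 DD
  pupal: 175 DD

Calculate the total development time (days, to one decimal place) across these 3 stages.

57.0 days

Daily accumulation at 17.9 °C = 17.9 − 9.6 = 8.3 DD/day.
Total K = 140 + 158 + 175 = 473 DD.
Total duration = 473 / 8.3 = 56.988 ≈ 57.0 days.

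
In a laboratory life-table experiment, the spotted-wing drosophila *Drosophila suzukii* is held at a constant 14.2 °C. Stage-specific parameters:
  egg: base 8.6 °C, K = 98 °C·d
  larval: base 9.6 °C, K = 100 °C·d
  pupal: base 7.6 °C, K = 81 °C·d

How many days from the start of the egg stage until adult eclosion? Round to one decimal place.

51.5 days

egg: 98 / (14.2 − 8.6) = 98 / 5.6 = 17.500 d.
larval: 100 / (14.2 − 9.6) = 100 / 4.6 = 21.739 d.
pupal: 81 / (14.2 − 7.6) = 81 / 6.6 = 12.273 d.
Sum = 51.512 ≈ 51.5 days.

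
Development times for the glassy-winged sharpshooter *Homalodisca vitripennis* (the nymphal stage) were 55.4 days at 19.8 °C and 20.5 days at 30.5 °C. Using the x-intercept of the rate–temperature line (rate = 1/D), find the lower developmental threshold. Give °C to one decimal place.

Equal thermal constants: D₁(T₁ − T_b) = D₂(T₂ − T_b).
55.4·(19.8 − T_b) = 20.5·(30.5 − T_b)
T_b = (55.4·19.8 − 20.5·30.5) / (55.4 − 20.5) = 471.67 / 34.9 = 13.515 °C ≈ 13.5 °C.

13.5 °C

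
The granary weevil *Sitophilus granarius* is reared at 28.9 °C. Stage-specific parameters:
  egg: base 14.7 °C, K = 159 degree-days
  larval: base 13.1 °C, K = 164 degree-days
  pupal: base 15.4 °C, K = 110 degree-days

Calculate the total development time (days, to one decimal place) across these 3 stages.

egg: 159 / (28.9 − 14.7) = 159 / 14.2 = 11.197 d.
larval: 164 / (28.9 − 13.1) = 164 / 15.8 = 10.380 d.
pupal: 110 / (28.9 − 15.4) = 110 / 13.5 = 8.148 d.
Sum = 29.725 ≈ 29.7 days.

29.7 days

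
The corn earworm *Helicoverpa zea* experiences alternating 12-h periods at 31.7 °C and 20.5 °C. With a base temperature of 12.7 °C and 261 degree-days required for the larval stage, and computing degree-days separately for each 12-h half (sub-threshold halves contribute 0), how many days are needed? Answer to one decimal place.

Day half: max(0, 31.7 − 12.7) × 0.5 = 19.0 × 0.5 = 9.50 DD.
Night half: max(0, 20.5 − 12.7) × 0.5 = 7.8 × 0.5 = 3.90 DD.
Per 24 h: 13.40 DD/day.
Duration = 261 / 13.40 = 19.478 ≈ 19.5 days.

19.5 days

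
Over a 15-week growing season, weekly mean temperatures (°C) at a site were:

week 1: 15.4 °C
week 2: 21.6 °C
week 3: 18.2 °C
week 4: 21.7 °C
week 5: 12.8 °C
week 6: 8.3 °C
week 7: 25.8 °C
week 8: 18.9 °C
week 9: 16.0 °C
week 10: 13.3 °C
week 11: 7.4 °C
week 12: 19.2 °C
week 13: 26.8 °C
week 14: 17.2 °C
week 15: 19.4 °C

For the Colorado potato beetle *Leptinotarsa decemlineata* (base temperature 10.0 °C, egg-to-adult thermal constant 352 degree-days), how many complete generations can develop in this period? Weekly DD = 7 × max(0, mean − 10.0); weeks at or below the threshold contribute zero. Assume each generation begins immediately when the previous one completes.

Weekly DD (7 × max(0, T̄ − 10.0)): 37.8, 81.2, 57.4, 81.9, 19.6, 0.0, 110.6, 62.3, 42.0, 23.1, 0.0, 64.4, 117.6, 50.4, 65.8.
Season total = 814.1 DD.
Complete generations = ⌊814.1 / 352⌋ = 2.

2 generations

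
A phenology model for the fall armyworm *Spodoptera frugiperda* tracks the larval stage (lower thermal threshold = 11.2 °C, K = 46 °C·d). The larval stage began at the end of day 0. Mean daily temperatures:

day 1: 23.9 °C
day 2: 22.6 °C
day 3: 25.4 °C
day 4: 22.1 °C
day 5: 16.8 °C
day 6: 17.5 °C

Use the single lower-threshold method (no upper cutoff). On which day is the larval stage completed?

Daily DD above 11.2 °C: 12.7, 11.4, 14.2, 10.9, 5.6, 6.3.
Cumulative: 12.7, 24.1, 38.3, 49.2, 54.8, 61.1.
The total first reaches 46 DD on day 4.

day 4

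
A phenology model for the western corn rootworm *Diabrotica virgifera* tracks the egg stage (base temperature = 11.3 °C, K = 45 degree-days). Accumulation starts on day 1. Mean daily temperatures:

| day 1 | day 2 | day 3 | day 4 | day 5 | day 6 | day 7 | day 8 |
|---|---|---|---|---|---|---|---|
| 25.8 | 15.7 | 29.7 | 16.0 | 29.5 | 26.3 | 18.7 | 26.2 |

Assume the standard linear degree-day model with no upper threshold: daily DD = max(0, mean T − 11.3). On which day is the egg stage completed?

Daily DD above 11.3 °C: 14.5, 4.4, 18.4, 4.7, 18.2, 15.0, 7.4, 14.9.
Cumulative: 14.5, 18.9, 37.3, 42.0, 60.2, 75.2, 82.6, 97.5.
The total first reaches 45 DD on day 5.

day 5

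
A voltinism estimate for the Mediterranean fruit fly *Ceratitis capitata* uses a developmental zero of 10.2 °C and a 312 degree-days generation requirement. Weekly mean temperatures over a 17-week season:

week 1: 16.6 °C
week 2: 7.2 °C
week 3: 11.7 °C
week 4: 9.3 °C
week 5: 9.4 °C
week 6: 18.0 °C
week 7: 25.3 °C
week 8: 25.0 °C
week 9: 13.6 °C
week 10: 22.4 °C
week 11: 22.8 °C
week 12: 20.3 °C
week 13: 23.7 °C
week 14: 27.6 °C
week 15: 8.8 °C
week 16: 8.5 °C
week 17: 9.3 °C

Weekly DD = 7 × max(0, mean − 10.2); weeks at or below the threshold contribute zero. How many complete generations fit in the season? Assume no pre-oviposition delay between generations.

Weekly DD (7 × max(0, T̄ − 10.2)): 44.8, 0.0, 10.5, 0.0, 0.0, 54.6, 105.7, 103.6, 23.8, 85.4, 88.2, 70.7, 94.5, 121.8, 0.0, 0.0, 0.0.
Season total = 803.6 DD.
Complete generations = ⌊803.6 / 312⌋ = 2.

2 generations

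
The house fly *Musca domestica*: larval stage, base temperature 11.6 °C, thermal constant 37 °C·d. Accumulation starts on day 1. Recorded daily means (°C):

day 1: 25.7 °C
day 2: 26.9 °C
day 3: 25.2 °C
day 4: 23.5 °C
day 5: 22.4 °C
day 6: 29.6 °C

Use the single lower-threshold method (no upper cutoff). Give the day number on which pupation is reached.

day 3

Daily DD above 11.6 °C: 14.1, 15.3, 13.6, 11.9, 10.8, 18.0.
Cumulative: 14.1, 29.4, 43.0, 54.9, 65.7, 83.7.
The total first reaches 37 DD on day 3.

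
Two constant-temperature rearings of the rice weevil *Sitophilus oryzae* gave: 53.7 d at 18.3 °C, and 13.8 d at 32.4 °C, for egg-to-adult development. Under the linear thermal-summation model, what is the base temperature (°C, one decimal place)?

Linear rate model ⇒ the product D·(T − T_b) is constant across temperatures.
53.7·(18.3 − T_b) = 13.8·(32.4 − T_b)
T_b = (53.7·18.3 − 13.8·32.4) / (53.7 − 13.8) = 535.59 / 39.9 = 13.423 °C ≈ 13.4 °C.

13.4 °C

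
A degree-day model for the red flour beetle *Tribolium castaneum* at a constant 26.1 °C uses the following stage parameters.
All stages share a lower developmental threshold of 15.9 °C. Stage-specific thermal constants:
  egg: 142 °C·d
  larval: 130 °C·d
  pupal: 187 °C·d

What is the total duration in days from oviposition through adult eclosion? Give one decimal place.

Daily accumulation at 26.1 °C = 26.1 − 15.9 = 10.2 DD/day.
Total K = 142 + 130 + 187 = 459 DD.
Total duration = 459 / 10.2 = 45.000 ≈ 45.0 days.

45.0 days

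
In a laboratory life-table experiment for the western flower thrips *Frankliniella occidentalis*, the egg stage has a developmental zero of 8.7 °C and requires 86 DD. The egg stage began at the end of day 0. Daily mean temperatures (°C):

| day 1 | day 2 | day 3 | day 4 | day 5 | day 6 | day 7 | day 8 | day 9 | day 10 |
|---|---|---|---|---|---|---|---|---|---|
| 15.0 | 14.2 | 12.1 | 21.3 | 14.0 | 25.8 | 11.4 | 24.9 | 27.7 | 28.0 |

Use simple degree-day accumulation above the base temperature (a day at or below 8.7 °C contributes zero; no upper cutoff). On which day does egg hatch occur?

day 9

Daily DD above 8.7 °C: 6.3, 5.5, 3.4, 12.6, 5.3, 17.1, 2.7, 16.2, 19.0, 19.3.
Cumulative: 6.3, 11.8, 15.2, 27.8, 33.1, 50.2, 52.9, 69.1, 88.1, 107.4.
The total first reaches 86 DD on day 9.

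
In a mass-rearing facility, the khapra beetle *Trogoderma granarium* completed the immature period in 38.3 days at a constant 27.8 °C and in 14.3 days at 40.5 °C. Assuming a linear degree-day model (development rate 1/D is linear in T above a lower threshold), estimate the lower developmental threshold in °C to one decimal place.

20.2 °C

Linear rate model ⇒ the product D·(T − T_b) is constant across temperatures.
38.3·(27.8 − T_b) = 14.3·(40.5 − T_b)
T_b = (38.3·27.8 − 14.3·40.5) / (38.3 − 14.3) = 485.59 / 24.0 = 20.233 °C ≈ 20.2 °C.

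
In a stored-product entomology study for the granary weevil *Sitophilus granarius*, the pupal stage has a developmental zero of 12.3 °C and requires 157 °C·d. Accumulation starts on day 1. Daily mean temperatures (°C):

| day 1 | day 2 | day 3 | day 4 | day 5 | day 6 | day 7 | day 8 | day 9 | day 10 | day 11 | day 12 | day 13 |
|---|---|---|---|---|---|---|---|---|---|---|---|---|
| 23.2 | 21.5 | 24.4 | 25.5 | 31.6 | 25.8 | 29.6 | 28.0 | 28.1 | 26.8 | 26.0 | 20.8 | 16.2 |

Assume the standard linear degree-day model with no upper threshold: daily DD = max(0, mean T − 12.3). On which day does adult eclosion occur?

Daily DD above 12.3 °C: 10.9, 9.2, 12.1, 13.2, 19.3, 13.5, 17.3, 15.7, 15.8, 14.5, 13.7, 8.5, 3.9.
Cumulative: 10.9, 20.1, 32.2, 45.4, 64.7, 78.2, 95.5, 111.2, 127.0, 141.5, 155.2, 163.7, 167.6.
The total first reaches 157 DD on day 12.

day 12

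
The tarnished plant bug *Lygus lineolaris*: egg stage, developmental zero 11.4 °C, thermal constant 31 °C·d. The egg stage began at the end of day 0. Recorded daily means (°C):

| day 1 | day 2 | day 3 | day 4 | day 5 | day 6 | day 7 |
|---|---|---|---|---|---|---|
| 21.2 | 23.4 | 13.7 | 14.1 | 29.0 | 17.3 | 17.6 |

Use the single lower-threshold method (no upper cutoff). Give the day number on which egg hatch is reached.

day 5

Daily DD above 11.4 °C: 9.8, 12.0, 2.3, 2.7, 17.6, 5.9, 6.2.
Cumulative: 9.8, 21.8, 24.1, 26.8, 44.4, 50.3, 56.5.
The total first reaches 31 DD on day 5.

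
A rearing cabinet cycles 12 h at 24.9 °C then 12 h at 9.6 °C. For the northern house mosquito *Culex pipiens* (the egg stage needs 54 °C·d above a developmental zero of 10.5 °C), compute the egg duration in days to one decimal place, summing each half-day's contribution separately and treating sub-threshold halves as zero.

7.5 days

Day half: max(0, 24.9 − 10.5) × 0.5 = 14.4 × 0.5 = 7.20 DD.
Night half: max(0, 9.6 − 10.5) × 0.5 = 0.0 × 0.5 = 0.00 DD.
Per 24 h: 7.20 DD/day.
Duration = 54 / 7.20 = 7.500 ≈ 7.5 days.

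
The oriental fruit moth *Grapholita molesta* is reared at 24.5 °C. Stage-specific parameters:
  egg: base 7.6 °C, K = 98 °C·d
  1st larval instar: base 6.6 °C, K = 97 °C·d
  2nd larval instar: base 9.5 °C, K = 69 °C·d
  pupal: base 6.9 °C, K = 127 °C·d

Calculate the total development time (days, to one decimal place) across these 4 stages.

egg: 98 / (24.5 − 7.6) = 98 / 16.9 = 5.799 d.
1st larval instar: 97 / (24.5 − 6.6) = 97 / 17.9 = 5.419 d.
2nd larval instar: 69 / (24.5 − 9.5) = 69 / 15.0 = 4.600 d.
pupal: 127 / (24.5 − 6.9) = 127 / 17.6 = 7.216 d.
Sum = 23.034 ≈ 23.0 days.

23.0 days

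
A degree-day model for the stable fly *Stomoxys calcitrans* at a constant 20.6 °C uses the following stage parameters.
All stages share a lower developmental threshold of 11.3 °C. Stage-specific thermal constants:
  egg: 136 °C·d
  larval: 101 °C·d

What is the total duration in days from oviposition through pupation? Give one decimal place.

Daily accumulation at 20.6 °C = 20.6 − 11.3 = 9.3 DD/day.
Total K = 136 + 101 = 237 DD.
Total duration = 237 / 9.3 = 25.484 ≈ 25.5 days.

25.5 days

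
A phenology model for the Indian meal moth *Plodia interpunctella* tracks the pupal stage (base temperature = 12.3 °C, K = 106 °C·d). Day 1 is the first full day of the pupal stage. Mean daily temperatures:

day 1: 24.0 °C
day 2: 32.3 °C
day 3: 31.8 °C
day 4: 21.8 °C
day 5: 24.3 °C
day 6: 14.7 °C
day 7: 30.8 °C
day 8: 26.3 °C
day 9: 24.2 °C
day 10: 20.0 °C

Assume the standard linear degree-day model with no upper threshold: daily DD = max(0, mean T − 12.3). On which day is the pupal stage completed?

Daily DD above 12.3 °C: 11.7, 20.0, 19.5, 9.5, 12.0, 2.4, 18.5, 14.0, 11.9, 7.7.
Cumulative: 11.7, 31.7, 51.2, 60.7, 72.7, 75.1, 93.6, 107.6, 119.5, 127.2.
The total first reaches 106 DD on day 8.

day 8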